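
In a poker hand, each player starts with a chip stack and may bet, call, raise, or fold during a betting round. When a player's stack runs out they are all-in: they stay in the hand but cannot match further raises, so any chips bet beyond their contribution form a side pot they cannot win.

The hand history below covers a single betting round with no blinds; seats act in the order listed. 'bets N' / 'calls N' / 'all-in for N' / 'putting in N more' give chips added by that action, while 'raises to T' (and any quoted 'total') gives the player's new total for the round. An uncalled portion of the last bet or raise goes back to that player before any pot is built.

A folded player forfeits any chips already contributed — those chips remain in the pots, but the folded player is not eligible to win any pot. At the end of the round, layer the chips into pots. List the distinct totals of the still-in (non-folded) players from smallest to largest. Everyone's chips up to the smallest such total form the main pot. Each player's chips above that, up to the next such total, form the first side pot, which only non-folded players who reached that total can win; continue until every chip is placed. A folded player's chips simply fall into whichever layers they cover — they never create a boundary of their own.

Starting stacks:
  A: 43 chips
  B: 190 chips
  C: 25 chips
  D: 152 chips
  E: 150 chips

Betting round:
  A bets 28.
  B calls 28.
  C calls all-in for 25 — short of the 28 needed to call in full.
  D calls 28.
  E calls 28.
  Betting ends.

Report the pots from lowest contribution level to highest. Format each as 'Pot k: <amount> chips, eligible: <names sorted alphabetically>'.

Contributions: A=28, B=28, C=25, D=28, E=28
Pot levels (distinct totals of non-folded players): 25, 28
Layer 1-25: 25 each from A, B, C, D, E = 25*5 = 125 chips; eligible A, B, C, D, E
Layer 26-28: 3 each from A, B, D, E = 3*4 = 12 chips; eligible A, B, D, E

Pot 1: 125 chips, eligible: A, B, C, D, E
Pot 2: 12 chips, eligible: A, B, D, E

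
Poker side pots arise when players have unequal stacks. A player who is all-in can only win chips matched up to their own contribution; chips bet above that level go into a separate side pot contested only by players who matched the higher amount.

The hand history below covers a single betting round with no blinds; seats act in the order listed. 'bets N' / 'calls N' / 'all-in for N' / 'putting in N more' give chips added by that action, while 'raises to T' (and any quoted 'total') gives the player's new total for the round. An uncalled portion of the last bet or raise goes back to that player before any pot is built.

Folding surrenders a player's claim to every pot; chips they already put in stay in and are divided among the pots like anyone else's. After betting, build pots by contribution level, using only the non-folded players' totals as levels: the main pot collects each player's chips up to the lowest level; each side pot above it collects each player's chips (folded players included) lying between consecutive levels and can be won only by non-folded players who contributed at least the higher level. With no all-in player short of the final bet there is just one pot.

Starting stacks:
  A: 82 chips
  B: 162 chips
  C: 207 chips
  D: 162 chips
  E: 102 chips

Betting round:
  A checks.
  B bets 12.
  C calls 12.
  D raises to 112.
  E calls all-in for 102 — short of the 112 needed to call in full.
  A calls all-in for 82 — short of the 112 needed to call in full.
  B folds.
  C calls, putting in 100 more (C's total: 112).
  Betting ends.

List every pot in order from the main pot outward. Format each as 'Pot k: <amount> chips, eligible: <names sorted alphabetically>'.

Pot 1: 340 chips, eligible: A, C, D, E
Pot 2: 60 chips, eligible: C, D, E
Pot 3: 20 chips, eligible: C, D

Derivation:
Contributions: A=82, B=12, C=112, D=112, E=102
Folded: B
Pot levels (distinct totals of non-folded players): 82, 102, 112
Layer 1-82: A 82 + B 12 + C 82 + D 82 + E 82 = 340 chips; eligible A, C, D, E
Layer 83-102: 20 each from C, D, E = 20*3 = 60 chips; eligible C, D, E
Layer 103-112: 10 each from C, D = 10*2 = 20 chips; eligible C, D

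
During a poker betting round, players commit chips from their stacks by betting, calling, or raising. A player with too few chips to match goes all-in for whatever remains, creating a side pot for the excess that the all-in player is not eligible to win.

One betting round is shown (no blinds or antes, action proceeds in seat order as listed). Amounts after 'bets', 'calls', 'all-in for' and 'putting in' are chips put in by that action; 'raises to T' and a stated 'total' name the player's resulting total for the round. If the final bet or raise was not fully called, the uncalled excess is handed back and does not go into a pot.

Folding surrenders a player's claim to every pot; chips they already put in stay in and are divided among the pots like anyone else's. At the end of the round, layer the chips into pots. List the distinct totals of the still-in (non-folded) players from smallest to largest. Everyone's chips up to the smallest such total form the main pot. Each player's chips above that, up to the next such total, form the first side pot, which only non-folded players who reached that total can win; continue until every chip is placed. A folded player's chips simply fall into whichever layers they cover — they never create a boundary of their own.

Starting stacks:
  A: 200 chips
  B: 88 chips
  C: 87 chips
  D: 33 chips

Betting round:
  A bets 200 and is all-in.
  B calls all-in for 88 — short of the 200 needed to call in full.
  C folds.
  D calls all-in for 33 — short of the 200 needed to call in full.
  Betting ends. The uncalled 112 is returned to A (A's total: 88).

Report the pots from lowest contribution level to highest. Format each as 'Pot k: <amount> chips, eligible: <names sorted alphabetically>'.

Pot 1: 99 chips, eligible: A, B, D
Pot 2: 110 chips, eligible: A, B

Derivation:
Contributions (after 112 returned to A): A=88, B=88, D=33
Folded: C
Pot levels (distinct totals of non-folded players): 33, 88
Layer 1-33: 33 each from A, B, D = 33*3 = 99 chips; eligible A, B, D
Layer 34-88: 55 each from A, B = 55*2 = 110 chips; eligible A, B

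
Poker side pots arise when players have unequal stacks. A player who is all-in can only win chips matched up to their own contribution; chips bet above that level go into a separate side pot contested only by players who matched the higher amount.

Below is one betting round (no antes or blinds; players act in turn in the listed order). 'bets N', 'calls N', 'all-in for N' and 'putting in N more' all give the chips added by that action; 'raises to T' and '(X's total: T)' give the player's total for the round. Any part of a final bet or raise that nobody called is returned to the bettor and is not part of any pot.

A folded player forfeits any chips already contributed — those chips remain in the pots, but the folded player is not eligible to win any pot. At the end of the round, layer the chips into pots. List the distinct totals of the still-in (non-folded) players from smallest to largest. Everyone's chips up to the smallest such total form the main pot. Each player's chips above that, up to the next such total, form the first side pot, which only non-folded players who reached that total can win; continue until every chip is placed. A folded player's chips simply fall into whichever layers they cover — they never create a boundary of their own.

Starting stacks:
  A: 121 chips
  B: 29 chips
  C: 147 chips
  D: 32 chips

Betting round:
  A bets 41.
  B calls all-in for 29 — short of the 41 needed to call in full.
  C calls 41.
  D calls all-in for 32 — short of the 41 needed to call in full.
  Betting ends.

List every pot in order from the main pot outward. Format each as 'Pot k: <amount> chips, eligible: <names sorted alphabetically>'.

Contributions: A=41, B=29, C=41, D=32
Pot levels (distinct totals of non-folded players): 29, 32, 41
Layer 1-29: 29 each from A, B, C, D = 29*4 = 116 chips; eligible A, B, C, D
Layer 30-32: 3 each from A, C, D = 3*3 = 9 chips; eligible A, C, D
Layer 33-41: 9 each from A, C = 9*2 = 18 chips; eligible A, C

Pot 1: 116 chips, eligible: A, B, C, D
Pot 2: 9 chips, eligible: A, C, D
Pot 3: 18 chips, eligible: A, C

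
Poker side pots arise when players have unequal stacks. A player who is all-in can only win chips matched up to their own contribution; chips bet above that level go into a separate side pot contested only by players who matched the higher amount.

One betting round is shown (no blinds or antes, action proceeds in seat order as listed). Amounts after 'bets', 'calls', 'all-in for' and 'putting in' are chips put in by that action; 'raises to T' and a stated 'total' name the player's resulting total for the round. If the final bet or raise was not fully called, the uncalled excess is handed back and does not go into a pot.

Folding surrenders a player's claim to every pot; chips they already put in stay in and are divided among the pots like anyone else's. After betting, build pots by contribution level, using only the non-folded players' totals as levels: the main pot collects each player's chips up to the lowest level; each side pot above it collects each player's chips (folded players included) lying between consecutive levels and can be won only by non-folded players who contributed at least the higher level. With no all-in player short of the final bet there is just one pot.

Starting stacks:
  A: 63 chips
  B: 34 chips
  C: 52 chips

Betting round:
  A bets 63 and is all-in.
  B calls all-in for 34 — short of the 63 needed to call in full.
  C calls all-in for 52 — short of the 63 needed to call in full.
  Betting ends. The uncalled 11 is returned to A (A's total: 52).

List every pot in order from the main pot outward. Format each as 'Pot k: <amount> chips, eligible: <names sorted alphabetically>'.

Pot 1: 102 chips, eligible: A, B, C
Pot 2: 36 chips, eligible: A, C

Derivation:
Contributions (after 11 returned to A): A=52, B=34, C=52
Pot levels (distinct totals of non-folded players): 34, 52
Layer 1-34: 34 each from A, B, C = 34*3 = 102 chips; eligible A, B, C
Layer 35-52: 18 each from A, C = 18*2 = 36 chips; eligible A, C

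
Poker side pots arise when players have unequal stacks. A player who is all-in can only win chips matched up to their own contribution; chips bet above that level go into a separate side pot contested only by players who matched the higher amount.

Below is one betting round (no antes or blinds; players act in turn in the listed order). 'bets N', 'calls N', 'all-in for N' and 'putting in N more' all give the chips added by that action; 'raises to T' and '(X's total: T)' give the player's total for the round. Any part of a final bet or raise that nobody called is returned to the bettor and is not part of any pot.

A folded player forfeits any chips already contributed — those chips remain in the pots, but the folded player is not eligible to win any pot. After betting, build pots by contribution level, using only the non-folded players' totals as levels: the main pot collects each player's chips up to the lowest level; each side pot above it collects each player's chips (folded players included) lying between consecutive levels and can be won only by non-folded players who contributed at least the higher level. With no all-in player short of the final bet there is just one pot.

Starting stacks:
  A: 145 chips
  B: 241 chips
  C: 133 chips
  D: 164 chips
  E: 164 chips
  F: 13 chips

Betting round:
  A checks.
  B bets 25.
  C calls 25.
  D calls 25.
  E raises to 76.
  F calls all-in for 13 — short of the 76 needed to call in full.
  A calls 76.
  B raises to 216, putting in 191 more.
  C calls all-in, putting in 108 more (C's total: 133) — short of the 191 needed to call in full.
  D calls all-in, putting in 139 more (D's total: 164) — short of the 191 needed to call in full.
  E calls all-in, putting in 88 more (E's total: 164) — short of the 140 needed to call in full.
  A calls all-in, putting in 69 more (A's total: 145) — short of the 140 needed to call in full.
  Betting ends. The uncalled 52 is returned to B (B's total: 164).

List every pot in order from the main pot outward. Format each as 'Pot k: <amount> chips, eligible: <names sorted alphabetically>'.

Pot 1: 78 chips, eligible: A, B, C, D, E, F
Pot 2: 600 chips, eligible: A, B, C, D, E
Pot 3: 48 chips, eligible: A, B, D, E
Pot 4: 57 chips, eligible: B, D, E

Derivation:
Contributions (after 52 returned to B): A=145, B=164, C=133, D=164, E=164, F=13
Pot levels (distinct totals of non-folded players): 13, 133, 145, 164
Layer 1-13: 13 each from A, B, C, D, E, F = 13*6 = 78 chips; eligible A, B, C, D, E, F
Layer 14-133: 120 each from A, B, C, D, E = 120*5 = 600 chips; eligible A, B, C, D, E
Layer 134-145: 12 each from A, B, D, E = 12*4 = 48 chips; eligible A, B, D, E
Layer 146-164: 19 each from B, D, E = 19*3 = 57 chips; eligible B, D, E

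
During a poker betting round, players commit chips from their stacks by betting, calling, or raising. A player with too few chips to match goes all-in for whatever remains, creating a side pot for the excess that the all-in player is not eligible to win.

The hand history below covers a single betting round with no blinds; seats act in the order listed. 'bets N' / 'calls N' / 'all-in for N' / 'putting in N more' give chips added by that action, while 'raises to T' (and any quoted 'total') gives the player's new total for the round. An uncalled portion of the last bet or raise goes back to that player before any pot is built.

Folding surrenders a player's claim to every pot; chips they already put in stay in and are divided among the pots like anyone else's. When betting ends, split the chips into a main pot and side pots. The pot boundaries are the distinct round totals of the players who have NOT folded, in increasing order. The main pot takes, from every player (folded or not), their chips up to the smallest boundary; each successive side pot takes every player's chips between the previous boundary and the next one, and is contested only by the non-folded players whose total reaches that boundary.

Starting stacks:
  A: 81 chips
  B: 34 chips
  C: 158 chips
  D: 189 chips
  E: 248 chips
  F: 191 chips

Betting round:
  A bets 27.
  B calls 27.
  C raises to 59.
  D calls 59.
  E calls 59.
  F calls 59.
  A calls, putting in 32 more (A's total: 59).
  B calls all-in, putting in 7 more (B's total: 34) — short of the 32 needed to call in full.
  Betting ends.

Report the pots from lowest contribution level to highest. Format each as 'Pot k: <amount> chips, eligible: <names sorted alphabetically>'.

Pot 1: 204 chips, eligible: A, B, C, D, E, F
Pot 2: 125 chips, eligible: A, C, D, E, F

Derivation:
Contributions: A=59, B=34, C=59, D=59, E=59, F=59
Pot levels (distinct totals of non-folded players): 34, 59
Layer 1-34: 34 each from A, B, C, D, E, F = 34*6 = 204 chips; eligible A, B, C, D, E, F
Layer 35-59: 25 each from A, C, D, E, F = 25*5 = 125 chips; eligible A, C, D, E, F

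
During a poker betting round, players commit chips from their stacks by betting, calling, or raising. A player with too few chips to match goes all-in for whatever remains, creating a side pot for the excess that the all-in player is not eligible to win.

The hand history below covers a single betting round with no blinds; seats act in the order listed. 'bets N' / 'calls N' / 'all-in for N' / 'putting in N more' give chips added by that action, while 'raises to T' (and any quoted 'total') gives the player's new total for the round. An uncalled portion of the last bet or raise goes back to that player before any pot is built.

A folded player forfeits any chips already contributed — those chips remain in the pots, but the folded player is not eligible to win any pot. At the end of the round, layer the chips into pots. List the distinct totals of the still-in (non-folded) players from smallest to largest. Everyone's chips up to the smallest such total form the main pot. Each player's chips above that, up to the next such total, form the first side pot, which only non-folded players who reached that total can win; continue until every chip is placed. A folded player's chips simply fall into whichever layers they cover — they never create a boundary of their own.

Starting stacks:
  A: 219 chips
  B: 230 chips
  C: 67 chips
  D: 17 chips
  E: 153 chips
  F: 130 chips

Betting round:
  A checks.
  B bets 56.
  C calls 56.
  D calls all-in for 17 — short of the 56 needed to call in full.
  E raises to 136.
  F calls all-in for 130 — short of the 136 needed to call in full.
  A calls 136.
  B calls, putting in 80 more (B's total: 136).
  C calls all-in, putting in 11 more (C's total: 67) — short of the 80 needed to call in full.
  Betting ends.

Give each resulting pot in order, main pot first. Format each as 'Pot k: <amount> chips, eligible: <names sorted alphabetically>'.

Pot 1: 102 chips, eligible: A, B, C, D, E, F
Pot 2: 250 chips, eligible: A, B, C, E, F
Pot 3: 252 chips, eligible: A, B, E, F
Pot 4: 18 chips, eligible: A, B, E

Derivation:
Contributions: A=136, B=136, C=67, D=17, E=136, F=130
Pot levels (distinct totals of non-folded players): 17, 67, 130, 136
Layer 1-17: 17 each from A, B, C, D, E, F = 17*6 = 102 chips; eligible A, B, C, D, E, F
Layer 18-67: 50 each from A, B, C, E, F = 50*5 = 250 chips; eligible A, B, C, E, F
Layer 68-130: 63 each from A, B, E, F = 63*4 = 252 chips; eligible A, B, E, F
Layer 131-136: 6 each from A, B, E = 6*3 = 18 chips; eligible A, B, E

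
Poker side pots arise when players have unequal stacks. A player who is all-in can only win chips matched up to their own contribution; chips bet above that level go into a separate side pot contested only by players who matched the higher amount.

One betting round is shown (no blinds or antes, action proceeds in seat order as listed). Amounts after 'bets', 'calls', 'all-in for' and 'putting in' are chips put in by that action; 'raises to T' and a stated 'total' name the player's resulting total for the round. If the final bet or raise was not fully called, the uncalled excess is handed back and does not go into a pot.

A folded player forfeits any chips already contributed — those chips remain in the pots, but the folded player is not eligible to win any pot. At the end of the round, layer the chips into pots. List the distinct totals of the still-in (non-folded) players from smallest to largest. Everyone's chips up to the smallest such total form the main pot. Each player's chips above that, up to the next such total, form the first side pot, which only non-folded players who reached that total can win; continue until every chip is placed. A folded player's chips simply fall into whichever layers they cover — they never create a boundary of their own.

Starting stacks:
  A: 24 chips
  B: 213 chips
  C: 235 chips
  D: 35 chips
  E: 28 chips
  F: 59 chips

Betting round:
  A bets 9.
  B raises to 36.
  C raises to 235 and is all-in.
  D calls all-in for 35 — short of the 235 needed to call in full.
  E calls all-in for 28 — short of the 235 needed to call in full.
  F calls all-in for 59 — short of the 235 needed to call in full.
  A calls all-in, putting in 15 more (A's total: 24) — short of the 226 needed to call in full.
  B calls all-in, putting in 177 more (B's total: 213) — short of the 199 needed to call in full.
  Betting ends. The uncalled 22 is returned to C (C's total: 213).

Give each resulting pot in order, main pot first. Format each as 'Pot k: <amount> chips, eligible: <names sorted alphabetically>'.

Contributions (after 22 returned to C): A=24, B=213, C=213, D=35, E=28, F=59
Pot levels (distinct totals of non-folded players): 24, 28, 35, 59, 213
Layer 1-24: 24 each from A, B, C, D, E, F = 24*6 = 144 chips; eligible A, B, C, D, E, F
Layer 25-28: 4 each from B, C, D, E, F = 4*5 = 20 chips; eligible B, C, D, E, F
Layer 29-35: 7 each from B, C, D, F = 7*4 = 28 chips; eligible B, C, D, F
Layer 36-59: 24 each from B, C, F = 24*3 = 72 chips; eligible B, C, F
Layer 60-213: 154 each from B, C = 154*2 = 308 chips; eligible B, C

Pot 1: 144 chips, eligible: A, B, C, D, E, F
Pot 2: 20 chips, eligible: B, C, D, E, F
Pot 3: 28 chips, eligible: B, C, D, F
Pot 4: 72 chips, eligible: B, C, F
Pot 5: 308 chips, eligible: B, C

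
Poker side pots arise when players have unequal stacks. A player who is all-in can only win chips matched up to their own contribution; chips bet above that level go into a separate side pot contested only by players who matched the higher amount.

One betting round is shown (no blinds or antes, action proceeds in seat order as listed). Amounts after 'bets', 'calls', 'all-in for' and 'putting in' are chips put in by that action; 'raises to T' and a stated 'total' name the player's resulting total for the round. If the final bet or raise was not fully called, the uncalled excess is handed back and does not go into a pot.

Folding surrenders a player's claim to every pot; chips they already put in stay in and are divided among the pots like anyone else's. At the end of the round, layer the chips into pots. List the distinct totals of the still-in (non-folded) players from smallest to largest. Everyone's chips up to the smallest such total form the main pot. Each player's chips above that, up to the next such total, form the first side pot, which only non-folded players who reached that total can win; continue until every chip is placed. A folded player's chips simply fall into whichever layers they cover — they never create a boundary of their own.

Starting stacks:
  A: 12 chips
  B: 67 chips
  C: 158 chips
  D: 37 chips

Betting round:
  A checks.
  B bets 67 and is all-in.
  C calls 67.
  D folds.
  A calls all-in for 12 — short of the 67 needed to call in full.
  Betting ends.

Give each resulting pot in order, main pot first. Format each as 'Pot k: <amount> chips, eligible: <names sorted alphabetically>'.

Pot 1: 36 chips, eligible: A, B, C
Pot 2: 110 chips, eligible: B, C

Derivation:
Contributions: A=12, B=67, C=67
Folded: D
Pot levels (distinct totals of non-folded players): 12, 67
Layer 1-12: 12 each from A, B, C = 12*3 = 36 chips; eligible A, B, C
Layer 13-67: 55 each from B, C = 55*2 = 110 chips; eligible B, C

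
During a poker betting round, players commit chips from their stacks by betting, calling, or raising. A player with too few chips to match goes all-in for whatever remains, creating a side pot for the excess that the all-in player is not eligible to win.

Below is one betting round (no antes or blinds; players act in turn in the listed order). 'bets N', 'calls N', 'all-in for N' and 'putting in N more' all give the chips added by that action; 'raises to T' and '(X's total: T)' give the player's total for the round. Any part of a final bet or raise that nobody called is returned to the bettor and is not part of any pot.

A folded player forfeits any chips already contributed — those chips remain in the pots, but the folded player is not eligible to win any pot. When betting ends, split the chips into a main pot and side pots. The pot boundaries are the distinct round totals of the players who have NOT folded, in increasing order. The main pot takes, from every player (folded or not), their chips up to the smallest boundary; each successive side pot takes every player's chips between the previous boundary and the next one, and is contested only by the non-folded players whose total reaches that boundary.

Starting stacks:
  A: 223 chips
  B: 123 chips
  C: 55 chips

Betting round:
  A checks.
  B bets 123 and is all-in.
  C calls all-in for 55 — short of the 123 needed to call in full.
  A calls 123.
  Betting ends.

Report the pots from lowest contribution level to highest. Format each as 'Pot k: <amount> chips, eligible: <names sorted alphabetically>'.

Pot 1: 165 chips, eligible: A, B, C
Pot 2: 136 chips, eligible: A, B

Derivation:
Contributions: A=123, B=123, C=55
Pot levels (distinct totals of non-folded players): 55, 123
Layer 1-55: 55 each from A, B, C = 55*3 = 165 chips; eligible A, B, C
Layer 56-123: 68 each from A, B = 68*2 = 136 chips; eligible A, B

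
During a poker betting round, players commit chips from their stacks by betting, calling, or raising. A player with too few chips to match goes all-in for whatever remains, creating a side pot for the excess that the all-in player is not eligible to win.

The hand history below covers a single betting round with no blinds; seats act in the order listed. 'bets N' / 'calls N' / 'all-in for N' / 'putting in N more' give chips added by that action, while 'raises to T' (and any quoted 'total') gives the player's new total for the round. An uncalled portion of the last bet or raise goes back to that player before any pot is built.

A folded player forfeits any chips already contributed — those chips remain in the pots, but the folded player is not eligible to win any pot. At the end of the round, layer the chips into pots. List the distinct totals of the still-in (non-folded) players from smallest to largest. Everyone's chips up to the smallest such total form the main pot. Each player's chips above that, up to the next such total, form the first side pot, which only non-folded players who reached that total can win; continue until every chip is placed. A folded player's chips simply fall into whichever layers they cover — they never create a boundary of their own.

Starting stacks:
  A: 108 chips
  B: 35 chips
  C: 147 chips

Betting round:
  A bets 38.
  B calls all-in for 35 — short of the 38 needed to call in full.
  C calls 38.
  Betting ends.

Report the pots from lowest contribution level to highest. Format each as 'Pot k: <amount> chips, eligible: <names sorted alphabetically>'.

Pot 1: 105 chips, eligible: A, B, C
Pot 2: 6 chips, eligible: A, C

Derivation:
Contributions: A=38, B=35, C=38
Pot levels (distinct totals of non-folded players): 35, 38
Layer 1-35: 35 each from A, B, C = 35*3 = 105 chips; eligible A, B, C
Layer 36-38: 3 each from A, C = 3*2 = 6 chips; eligible A, C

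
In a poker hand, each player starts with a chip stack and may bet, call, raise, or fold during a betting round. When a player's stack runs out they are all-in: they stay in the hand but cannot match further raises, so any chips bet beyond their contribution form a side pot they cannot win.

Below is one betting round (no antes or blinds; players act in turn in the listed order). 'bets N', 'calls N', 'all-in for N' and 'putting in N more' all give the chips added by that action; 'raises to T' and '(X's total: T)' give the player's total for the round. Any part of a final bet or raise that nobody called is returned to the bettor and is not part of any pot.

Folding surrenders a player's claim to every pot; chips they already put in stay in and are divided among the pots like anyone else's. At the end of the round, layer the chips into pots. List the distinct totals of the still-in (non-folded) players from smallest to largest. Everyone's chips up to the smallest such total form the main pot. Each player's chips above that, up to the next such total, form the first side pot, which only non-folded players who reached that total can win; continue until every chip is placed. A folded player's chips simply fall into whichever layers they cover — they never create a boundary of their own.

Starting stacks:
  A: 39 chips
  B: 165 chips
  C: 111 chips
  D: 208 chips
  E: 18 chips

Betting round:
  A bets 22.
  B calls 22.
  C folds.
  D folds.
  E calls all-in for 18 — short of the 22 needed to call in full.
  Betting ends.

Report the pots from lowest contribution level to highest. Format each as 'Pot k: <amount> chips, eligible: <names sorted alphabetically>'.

Pot 1: 54 chips, eligible: A, B, E
Pot 2: 8 chips, eligible: A, B

Derivation:
Contributions: A=22, B=22, E=18
Folded: C, D
Pot levels (distinct totals of non-folded players): 18, 22
Layer 1-18: 18 each from A, B, E = 18*3 = 54 chips; eligible A, B, E
Layer 19-22: 4 each from A, B = 4*2 = 8 chips; eligible A, B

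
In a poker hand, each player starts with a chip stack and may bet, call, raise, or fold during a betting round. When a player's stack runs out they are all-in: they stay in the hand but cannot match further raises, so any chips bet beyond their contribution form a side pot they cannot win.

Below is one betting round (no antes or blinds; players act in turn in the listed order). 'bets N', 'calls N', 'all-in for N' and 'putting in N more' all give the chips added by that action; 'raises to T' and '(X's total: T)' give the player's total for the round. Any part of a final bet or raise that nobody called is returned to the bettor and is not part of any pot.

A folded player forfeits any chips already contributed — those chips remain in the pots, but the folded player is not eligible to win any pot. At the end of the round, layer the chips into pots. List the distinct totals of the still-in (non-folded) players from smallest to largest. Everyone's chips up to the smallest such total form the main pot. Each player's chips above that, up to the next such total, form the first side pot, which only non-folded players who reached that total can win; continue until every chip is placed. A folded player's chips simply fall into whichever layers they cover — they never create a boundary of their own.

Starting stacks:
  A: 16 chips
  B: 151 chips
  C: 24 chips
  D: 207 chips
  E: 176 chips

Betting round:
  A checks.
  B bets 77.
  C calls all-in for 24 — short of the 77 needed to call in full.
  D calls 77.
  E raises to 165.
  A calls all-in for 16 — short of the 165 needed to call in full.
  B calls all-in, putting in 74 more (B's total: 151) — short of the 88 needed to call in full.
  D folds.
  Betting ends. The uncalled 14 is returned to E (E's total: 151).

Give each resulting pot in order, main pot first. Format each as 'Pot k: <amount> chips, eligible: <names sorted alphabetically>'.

Contributions (after 14 returned to E): A=16, B=151, C=24, D=77, E=151
Folded: D
Pot levels (distinct totals of non-folded players): 16, 24, 151
Layer 1-16: 16 each from A, B, C, D, E = 16*5 = 80 chips; eligible A, B, C, E
Layer 17-24: 8 each from B, C, D, E = 8*4 = 32 chips; eligible B, C, E
Layer 25-151: B 127 + D 53 + E 127 = 307 chips; eligible B, E

Pot 1: 80 chips, eligible: A, B, C, E
Pot 2: 32 chips, eligible: B, C, E
Pot 3: 307 chips, eligible: B, E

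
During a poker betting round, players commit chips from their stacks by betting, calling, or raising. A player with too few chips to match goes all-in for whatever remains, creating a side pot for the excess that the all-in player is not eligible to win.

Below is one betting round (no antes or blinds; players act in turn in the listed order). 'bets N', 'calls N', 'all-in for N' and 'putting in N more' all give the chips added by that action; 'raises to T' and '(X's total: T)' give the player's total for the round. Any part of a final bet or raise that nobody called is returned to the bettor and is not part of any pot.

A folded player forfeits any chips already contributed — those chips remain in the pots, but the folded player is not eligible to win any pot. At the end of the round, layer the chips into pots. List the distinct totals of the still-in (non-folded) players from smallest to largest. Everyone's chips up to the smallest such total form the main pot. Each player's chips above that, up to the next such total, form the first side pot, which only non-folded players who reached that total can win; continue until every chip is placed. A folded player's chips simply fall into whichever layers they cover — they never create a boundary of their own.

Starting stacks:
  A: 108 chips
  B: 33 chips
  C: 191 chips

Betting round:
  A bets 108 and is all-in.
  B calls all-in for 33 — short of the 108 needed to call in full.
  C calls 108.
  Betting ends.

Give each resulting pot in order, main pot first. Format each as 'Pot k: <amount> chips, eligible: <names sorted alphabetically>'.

Pot 1: 99 chips, eligible: A, B, C
Pot 2: 150 chips, eligible: A, C

Derivation:
Contributions: A=108, B=33, C=108
Pot levels (distinct totals of non-folded players): 33, 108
Layer 1-33: 33 each from A, B, C = 33*3 = 99 chips; eligible A, B, C
Layer 34-108: 75 each from A, C = 75*2 = 150 chips; eligible A, C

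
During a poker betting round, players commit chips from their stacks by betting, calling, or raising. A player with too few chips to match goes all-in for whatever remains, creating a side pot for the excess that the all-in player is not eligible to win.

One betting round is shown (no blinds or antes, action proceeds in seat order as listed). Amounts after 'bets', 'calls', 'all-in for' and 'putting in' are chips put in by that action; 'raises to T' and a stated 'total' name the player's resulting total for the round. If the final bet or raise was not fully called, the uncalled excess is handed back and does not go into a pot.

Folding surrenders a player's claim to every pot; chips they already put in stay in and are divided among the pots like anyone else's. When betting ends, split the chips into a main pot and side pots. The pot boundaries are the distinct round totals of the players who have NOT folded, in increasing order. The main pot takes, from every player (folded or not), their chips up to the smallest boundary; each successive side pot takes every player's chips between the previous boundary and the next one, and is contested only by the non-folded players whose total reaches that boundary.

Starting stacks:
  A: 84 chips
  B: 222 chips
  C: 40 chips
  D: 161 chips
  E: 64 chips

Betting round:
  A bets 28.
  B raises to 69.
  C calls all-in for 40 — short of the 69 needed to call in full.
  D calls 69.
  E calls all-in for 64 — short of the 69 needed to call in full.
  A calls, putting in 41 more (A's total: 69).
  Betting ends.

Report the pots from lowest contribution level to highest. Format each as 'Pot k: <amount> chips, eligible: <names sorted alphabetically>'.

Pot 1: 200 chips, eligible: A, B, C, D, E
Pot 2: 96 chips, eligible: A, B, D, E
Pot 3: 15 chips, eligible: A, B, D

Derivation:
Contributions: A=69, B=69, C=40, D=69, E=64
Pot levels (distinct totals of non-folded players): 40, 64, 69
Layer 1-40: 40 each from A, B, C, D, E = 40*5 = 200 chips; eligible A, B, C, D, E
Layer 41-64: 24 each from A, B, D, E = 24*4 = 96 chips; eligible A, B, D, E
Layer 65-69: 5 each from A, B, D = 5*3 = 15 chips; eligible A, B, D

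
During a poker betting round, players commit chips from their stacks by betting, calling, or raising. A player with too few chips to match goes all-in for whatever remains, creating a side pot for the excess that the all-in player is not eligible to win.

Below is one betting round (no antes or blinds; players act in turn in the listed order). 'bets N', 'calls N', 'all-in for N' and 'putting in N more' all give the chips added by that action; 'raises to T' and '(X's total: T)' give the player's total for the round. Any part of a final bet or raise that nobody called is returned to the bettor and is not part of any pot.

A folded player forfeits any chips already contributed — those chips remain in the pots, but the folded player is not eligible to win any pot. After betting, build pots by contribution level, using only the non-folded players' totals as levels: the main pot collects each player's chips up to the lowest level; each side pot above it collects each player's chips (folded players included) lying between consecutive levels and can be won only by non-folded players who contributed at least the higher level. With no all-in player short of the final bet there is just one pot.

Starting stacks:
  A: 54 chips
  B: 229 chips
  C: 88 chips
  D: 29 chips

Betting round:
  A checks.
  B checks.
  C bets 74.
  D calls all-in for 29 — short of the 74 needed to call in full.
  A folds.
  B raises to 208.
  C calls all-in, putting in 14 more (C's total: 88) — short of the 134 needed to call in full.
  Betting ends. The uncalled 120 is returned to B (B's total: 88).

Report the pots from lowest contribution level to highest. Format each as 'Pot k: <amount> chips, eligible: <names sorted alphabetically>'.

Pot 1: 87 chips, eligible: B, C, D
Pot 2: 118 chips, eligible: B, C

Derivation:
Contributions (after 120 returned to B): B=88, C=88, D=29
Folded: A
Pot levels (distinct totals of non-folded players): 29, 88
Layer 1-29: 29 each from B, C, D = 29*3 = 87 chips; eligible B, C, D
Layer 30-88: 59 each from B, C = 59*2 = 118 chips; eligible B, C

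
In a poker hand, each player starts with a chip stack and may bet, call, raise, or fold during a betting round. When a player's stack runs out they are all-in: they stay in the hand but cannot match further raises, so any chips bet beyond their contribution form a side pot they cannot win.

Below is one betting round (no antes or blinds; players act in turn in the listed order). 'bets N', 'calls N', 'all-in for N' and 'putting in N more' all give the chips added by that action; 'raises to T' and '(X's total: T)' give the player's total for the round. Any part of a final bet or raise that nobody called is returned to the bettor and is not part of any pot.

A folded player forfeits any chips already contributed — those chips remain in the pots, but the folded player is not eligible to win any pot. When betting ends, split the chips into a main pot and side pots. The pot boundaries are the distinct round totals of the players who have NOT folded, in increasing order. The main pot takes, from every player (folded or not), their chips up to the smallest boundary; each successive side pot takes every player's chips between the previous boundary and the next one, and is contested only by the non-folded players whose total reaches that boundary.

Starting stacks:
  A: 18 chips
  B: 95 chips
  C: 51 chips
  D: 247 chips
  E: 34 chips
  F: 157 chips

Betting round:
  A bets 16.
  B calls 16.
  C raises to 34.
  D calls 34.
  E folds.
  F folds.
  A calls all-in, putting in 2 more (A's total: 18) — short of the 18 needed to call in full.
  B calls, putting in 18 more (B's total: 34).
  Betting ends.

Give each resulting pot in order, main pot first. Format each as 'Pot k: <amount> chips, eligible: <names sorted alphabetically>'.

Pot 1: 72 chips, eligible: A, B, C, D
Pot 2: 48 chips, eligible: B, C, D

Derivation:
Contributions: A=18, B=34, C=34, D=34
Folded: E, F
Pot levels (distinct totals of non-folded players): 18, 34
Layer 1-18: 18 each from A, B, C, D = 18*4 = 72 chips; eligible A, B, C, D
Layer 19-34: 16 each from B, C, D = 16*3 = 48 chips; eligible B, C, D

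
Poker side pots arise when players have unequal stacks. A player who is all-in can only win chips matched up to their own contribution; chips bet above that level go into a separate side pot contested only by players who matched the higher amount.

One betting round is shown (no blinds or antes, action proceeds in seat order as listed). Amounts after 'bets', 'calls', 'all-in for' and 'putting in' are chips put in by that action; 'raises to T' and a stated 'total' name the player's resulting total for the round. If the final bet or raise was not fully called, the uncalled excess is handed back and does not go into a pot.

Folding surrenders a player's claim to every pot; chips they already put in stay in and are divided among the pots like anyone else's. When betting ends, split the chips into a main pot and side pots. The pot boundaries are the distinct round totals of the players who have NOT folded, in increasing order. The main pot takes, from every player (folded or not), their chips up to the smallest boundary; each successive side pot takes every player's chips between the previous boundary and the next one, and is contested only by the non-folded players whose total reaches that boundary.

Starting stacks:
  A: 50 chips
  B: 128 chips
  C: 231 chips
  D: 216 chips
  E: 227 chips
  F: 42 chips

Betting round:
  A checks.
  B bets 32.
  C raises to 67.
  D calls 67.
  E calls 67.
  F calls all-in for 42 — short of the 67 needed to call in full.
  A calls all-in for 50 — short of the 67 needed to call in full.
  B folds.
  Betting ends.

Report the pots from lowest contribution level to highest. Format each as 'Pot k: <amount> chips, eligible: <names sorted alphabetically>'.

Pot 1: 242 chips, eligible: A, C, D, E, F
Pot 2: 32 chips, eligible: A, C, D, E
Pot 3: 51 chips, eligible: C, D, E

Derivation:
Contributions: A=50, B=32, C=67, D=67, E=67, F=42
Folded: B
Pot levels (distinct totals of non-folded players): 42, 50, 67
Layer 1-42: A 42 + B 32 + C 42 + D 42 + E 42 + F 42 = 242 chips; eligible A, C, D, E, F
Layer 43-50: 8 each from A, C, D, E = 8*4 = 32 chips; eligible A, C, D, E
Layer 51-67: 17 each from C, D, E = 17*3 = 51 chips; eligible C, D, E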